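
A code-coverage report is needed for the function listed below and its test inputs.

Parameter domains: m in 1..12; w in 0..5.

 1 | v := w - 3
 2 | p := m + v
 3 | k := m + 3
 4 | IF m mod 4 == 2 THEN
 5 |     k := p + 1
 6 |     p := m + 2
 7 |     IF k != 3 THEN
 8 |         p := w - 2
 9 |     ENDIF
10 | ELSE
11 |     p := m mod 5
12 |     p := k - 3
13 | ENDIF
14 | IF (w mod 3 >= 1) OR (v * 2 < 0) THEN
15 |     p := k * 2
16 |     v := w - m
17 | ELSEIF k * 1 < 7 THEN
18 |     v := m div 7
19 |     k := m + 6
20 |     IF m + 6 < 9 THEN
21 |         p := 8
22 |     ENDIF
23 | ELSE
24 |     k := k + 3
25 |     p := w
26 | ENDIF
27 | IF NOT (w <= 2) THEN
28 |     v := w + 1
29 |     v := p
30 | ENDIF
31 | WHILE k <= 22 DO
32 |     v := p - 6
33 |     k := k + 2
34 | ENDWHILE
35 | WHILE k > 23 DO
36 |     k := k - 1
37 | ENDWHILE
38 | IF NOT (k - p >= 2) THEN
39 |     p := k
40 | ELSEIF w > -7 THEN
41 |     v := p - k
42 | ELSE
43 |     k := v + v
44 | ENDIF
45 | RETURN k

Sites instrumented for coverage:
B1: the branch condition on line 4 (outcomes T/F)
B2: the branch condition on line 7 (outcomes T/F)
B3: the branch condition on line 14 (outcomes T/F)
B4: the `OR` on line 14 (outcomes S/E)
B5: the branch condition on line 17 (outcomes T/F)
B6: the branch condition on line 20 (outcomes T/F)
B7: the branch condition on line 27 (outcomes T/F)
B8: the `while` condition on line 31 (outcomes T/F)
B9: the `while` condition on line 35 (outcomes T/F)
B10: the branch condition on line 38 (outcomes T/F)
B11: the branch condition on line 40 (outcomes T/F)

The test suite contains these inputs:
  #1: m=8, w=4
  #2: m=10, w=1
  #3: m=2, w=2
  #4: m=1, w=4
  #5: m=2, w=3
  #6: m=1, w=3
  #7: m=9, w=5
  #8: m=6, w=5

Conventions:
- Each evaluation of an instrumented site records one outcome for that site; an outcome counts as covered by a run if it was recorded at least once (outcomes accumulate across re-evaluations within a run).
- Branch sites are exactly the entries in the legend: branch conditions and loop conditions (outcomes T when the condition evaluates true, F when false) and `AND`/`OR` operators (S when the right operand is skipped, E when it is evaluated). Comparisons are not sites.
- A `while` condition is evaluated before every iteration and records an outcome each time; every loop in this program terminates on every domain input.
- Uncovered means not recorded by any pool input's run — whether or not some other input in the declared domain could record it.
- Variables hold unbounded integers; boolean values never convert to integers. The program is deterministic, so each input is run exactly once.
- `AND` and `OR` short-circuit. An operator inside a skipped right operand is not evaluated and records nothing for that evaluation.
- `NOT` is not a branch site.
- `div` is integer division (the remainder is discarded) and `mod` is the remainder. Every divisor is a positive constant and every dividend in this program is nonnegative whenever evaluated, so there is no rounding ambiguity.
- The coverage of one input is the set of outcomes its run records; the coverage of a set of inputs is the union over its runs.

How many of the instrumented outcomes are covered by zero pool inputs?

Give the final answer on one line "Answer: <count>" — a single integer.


input #1, m=8, w=4: events B1->F, B4->S, B3->T, B7->T, B8->T, B8->T, B8->T, B8->T, B8->T, B8->T, B8->F, B9->F, B10->T; outcomes B1=F, B3=T, B4=S, B7=T, B8=T, B8=F, B9=F, B10=T
input #2, m=10, w=1: events B1->T, B2->T, B4->S, B3->T, B7->F, B8->T, B8->T, B8->T, B8->T, B8->T, B8->T, B8->T, B8->F, B9->F, ...; outcomes B1=T, B2=T, B3=T, B4=S, B7=F, B8=T, B8=F, B9=F, B10=F, B11=T
input #3, m=2, w=2: events B1->T, B2->T, B4->S, B3->T, B7->F, B8->T, B8->T, B8->T, B8->T, B8->T, B8->T, B8->T, B8->T, B8->T, ...; outcomes B1=T, B2=T, B3=T, B4=S, B7=F, B8=T, B8=F, B9=T, B9=F, B10=F, B11=T
input #4, m=1, w=4: events B1->F, B4->S, B3->T, B7->T, B8->T, B8->T, B8->T, B8->T, B8->T, B8->T, B8->T, B8->T, B8->T, B8->T, ...; outcomes B1=F, B3=T, B4=S, B7=T, B8=T, B8=F, B9=T, B9=F, B10=F, B11=T
input #5, m=2, w=3: events B1->T, B2->F, B4->E, B3->F, B5->T, B6->T, B7->T, B8->T, B8->T, B8->T, B8->T, B8->T, B8->T, B8->T, ...; outcomes B1=T, B2=F, B3=F, B4=E, B5=T, B6=T, B7=T, B8=T, B8=F, B9=T, B9=F, B10=F, B11=T
input #6, m=1, w=3: events B1->F, B4->E, B3->F, B5->T, B6->T, B7->T, B8->T, B8->T, B8->T, B8->T, B8->T, B8->T, B8->T, B8->T, ...; outcomes B1=F, B3=F, B4=E, B5=T, B6=T, B7=T, B8=T, B8=F, B9=F, B10=F, B11=T
input #7, m=9, w=5: events B1->F, B4->S, B3->T, B7->T, B8->T, B8->T, B8->T, B8->T, B8->T, B8->T, B8->F, B9->T, B9->F, B10->T; outcomes B1=F, B3=T, B4=S, B7=T, B8=T, B8=F, B9=T, B9=F, B10=T
input #8, m=6, w=5: events B1->T, B2->T, B4->S, B3->T, B7->T, B8->T, B8->T, B8->T, B8->T, B8->T, B8->T, B8->T, B8->F, B9->F, ...; outcomes B1=T, B2=T, B3=T, B4=S, B7=T, B8=T, B8=F, B9=F, B10=F, B11=T
union over the pool: B1=T, B1=F, B2=T, B2=F, B3=T, B3=F, B4=S, B4=E, B5=T, B6=T, B7=T, B7=F, B8=T, B8=F, B9=T, B9=F, B10=T, B10=F, B11=T
uncovered (3 of 22): B5=F, B6=F, B11=F
Answer: 3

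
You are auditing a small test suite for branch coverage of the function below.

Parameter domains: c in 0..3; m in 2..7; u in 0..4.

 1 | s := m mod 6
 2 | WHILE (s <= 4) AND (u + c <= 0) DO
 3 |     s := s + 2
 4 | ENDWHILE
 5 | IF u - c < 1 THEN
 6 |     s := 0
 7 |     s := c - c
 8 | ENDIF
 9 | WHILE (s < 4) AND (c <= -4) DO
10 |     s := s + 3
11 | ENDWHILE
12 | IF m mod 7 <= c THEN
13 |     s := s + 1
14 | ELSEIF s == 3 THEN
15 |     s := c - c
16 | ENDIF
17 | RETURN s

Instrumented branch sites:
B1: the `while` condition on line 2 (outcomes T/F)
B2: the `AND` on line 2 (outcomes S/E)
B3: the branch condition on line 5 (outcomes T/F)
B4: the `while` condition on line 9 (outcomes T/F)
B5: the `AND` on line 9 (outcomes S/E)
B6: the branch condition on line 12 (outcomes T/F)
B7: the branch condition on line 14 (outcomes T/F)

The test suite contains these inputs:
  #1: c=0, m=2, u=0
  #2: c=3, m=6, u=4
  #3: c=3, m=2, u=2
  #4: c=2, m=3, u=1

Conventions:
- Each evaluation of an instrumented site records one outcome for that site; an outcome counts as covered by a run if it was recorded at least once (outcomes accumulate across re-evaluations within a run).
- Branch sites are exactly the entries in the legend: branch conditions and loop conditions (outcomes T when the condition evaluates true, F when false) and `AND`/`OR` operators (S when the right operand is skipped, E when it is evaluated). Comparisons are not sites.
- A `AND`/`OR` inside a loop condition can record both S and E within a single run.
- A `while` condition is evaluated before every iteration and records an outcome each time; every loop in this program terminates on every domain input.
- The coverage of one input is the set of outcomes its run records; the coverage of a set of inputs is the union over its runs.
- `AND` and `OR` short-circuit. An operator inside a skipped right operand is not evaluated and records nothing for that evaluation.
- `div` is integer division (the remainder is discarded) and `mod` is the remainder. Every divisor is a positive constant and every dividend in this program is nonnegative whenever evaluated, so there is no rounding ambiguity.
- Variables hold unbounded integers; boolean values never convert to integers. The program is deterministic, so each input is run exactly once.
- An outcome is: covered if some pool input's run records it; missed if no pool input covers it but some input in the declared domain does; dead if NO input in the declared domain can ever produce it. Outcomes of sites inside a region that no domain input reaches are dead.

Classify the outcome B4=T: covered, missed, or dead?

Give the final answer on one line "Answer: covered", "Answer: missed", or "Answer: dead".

no pool input records B4=T
checking all 120 inputs in the declared domain: B4=T is never recorded -> dead

Answer: dead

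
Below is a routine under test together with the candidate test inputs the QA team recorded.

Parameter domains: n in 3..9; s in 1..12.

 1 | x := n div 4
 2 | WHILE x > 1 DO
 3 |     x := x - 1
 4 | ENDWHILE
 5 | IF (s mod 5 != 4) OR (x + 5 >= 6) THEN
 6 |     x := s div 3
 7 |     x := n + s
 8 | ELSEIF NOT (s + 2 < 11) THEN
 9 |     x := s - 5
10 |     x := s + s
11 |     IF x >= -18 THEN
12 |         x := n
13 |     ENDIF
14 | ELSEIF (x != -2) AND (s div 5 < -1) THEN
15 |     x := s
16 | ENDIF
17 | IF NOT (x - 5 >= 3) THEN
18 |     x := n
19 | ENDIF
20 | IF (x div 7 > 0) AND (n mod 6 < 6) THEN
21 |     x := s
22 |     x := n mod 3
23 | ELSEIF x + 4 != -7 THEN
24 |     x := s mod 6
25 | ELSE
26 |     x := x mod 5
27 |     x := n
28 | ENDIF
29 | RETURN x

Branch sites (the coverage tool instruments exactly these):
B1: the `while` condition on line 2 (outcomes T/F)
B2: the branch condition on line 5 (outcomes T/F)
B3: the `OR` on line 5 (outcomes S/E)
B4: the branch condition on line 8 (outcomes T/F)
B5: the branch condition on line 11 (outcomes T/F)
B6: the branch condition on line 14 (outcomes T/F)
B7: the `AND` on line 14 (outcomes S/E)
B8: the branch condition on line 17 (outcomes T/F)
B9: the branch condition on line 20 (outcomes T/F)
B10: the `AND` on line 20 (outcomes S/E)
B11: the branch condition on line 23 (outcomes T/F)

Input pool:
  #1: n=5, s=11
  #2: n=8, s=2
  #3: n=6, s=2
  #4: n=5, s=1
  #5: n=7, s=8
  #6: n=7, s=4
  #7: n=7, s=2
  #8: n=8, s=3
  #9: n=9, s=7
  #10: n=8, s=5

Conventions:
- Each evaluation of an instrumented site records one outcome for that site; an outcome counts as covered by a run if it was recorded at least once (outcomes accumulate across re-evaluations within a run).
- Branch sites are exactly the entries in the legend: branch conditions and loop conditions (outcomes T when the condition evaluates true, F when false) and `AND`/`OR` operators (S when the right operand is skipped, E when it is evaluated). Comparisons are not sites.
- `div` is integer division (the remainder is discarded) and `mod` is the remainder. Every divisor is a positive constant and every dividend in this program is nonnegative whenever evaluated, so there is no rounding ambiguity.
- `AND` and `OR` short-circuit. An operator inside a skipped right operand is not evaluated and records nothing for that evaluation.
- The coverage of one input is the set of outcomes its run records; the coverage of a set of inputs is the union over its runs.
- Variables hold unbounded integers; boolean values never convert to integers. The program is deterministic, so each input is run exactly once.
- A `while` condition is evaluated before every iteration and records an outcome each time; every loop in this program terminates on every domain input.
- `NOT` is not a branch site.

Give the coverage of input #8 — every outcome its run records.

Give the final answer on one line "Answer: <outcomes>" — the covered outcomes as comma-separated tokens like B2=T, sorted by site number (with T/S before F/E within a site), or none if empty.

Event log for input #8 (n=8, s=3):
  B1->T, B1->F, B3->S, B2->T, B8->F, B10->E, B9->T
deduplicating events, the covered set is: B1=T, B1=F, B2=T, B3=S, B8=F, B9=T, B10=E

Answer: B1=T, B1=F, B2=T, B3=S, B8=F, B9=T, B10=E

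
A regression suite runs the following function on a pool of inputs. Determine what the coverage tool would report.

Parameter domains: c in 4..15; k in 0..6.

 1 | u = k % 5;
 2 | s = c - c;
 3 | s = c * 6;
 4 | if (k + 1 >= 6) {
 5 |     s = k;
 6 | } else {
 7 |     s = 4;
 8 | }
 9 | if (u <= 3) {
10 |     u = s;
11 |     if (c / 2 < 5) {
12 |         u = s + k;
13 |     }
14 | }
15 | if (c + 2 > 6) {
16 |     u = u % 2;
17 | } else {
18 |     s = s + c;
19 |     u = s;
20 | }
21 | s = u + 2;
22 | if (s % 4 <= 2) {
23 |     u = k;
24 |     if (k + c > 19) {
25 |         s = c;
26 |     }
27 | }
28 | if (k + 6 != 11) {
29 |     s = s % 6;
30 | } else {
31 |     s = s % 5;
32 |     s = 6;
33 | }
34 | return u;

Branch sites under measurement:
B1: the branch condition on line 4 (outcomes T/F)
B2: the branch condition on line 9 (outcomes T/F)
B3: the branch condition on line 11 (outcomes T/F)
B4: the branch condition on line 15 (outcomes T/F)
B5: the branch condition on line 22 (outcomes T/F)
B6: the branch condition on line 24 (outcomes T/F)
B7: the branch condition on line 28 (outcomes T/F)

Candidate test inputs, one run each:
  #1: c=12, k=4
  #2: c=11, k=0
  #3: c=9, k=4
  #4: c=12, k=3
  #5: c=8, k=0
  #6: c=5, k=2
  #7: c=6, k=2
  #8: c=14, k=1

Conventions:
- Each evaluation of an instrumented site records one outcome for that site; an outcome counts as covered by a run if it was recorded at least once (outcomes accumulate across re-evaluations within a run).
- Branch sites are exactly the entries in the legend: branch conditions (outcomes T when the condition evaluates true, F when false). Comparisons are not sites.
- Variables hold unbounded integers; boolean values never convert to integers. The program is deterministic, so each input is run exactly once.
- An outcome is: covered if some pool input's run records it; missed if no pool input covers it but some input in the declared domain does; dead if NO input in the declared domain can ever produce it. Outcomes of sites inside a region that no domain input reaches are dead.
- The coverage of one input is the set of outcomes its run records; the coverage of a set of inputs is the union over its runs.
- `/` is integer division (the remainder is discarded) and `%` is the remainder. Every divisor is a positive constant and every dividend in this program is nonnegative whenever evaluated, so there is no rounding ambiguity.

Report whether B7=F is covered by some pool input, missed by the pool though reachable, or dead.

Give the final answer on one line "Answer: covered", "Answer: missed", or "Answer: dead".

no pool input records B7=F
but domain input (c=4, k=5) does record it -> reachable, so missed

Answer: missed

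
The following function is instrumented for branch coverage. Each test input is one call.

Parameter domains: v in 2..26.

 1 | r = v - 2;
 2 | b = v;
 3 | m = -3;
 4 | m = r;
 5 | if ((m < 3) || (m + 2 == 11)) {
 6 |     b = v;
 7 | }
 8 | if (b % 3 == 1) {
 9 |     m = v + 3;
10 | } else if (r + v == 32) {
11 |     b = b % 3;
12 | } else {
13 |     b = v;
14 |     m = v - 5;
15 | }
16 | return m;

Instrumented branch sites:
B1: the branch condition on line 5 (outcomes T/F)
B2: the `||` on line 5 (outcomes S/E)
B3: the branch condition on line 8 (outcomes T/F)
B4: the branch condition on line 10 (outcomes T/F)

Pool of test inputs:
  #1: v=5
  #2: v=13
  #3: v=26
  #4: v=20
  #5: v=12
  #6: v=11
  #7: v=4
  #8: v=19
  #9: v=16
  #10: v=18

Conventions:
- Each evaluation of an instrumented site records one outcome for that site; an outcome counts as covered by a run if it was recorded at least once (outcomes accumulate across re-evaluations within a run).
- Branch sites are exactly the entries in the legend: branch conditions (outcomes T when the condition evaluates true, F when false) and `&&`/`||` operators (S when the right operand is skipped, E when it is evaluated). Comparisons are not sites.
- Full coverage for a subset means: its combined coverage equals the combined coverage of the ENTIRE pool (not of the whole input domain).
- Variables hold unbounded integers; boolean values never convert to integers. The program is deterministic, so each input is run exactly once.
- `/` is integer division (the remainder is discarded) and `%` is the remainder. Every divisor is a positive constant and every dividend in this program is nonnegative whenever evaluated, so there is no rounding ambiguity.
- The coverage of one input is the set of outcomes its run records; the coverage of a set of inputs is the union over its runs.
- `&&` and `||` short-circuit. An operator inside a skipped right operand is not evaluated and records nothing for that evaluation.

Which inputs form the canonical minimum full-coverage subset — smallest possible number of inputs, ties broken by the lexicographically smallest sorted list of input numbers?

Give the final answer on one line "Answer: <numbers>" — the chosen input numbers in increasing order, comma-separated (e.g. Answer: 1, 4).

test 1 (v=5) hits B1=F, B2=E, B3=F, B4=F
test 2 (v=13) hits B1=F, B2=E, B3=T
test 3 (v=26) hits B1=F, B2=E, B3=F, B4=F
test 4 (v=20) hits B1=F, B2=E, B3=F, B4=F
test 5 (v=12) hits B1=F, B2=E, B3=F, B4=F
test 6 (v=11) hits B1=T, B2=E, B3=F, B4=F
test 7 (v=4) hits B1=T, B2=S, B3=T
test 8 (v=19) hits B1=F, B2=E, B3=T
test 9 (v=16) hits B1=F, B2=E, B3=T
test 10 (v=18) hits B1=F, B2=E, B3=F, B4=F
together the pool reaches 7 outcomes: B1=T, B1=F, B2=S, B2=E, B3=T, B3=F, B4=F
no size-1 subset reaches all 7 outcomes (best union: 4/7)
inputs {1, 7} (size 2) cover everything; no size-2 subset with a lexicographically smaller index list covers all 7

Answer: 1, 7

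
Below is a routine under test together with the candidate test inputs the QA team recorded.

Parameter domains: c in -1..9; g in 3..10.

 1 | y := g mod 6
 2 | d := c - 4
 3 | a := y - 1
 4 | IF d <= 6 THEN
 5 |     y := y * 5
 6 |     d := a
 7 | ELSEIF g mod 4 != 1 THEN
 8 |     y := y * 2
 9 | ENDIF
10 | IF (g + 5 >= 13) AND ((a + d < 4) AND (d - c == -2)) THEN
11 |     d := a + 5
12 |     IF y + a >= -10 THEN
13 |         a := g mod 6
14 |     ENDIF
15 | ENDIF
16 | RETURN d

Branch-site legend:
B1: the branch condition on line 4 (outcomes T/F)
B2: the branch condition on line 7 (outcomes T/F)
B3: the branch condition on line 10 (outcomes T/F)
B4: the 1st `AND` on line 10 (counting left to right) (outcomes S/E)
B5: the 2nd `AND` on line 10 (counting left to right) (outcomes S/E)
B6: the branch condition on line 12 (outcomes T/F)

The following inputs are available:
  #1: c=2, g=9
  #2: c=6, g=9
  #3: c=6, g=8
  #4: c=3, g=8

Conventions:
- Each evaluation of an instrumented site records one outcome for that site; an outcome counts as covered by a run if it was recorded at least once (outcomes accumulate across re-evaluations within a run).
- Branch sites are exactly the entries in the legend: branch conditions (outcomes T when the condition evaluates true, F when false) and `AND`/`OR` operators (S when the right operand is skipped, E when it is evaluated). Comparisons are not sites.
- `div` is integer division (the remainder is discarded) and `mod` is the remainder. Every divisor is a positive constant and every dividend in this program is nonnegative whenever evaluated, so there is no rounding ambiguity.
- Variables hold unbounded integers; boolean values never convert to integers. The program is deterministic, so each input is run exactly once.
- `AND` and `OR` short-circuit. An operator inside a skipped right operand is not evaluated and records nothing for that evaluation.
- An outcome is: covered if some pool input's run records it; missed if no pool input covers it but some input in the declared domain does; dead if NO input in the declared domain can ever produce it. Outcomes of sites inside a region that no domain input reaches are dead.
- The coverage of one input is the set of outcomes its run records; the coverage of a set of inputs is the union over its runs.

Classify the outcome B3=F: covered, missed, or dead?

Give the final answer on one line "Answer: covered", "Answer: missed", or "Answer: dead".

B3=F is recorded by pool input(s) 1, 2, 3 -> covered

Answer: covered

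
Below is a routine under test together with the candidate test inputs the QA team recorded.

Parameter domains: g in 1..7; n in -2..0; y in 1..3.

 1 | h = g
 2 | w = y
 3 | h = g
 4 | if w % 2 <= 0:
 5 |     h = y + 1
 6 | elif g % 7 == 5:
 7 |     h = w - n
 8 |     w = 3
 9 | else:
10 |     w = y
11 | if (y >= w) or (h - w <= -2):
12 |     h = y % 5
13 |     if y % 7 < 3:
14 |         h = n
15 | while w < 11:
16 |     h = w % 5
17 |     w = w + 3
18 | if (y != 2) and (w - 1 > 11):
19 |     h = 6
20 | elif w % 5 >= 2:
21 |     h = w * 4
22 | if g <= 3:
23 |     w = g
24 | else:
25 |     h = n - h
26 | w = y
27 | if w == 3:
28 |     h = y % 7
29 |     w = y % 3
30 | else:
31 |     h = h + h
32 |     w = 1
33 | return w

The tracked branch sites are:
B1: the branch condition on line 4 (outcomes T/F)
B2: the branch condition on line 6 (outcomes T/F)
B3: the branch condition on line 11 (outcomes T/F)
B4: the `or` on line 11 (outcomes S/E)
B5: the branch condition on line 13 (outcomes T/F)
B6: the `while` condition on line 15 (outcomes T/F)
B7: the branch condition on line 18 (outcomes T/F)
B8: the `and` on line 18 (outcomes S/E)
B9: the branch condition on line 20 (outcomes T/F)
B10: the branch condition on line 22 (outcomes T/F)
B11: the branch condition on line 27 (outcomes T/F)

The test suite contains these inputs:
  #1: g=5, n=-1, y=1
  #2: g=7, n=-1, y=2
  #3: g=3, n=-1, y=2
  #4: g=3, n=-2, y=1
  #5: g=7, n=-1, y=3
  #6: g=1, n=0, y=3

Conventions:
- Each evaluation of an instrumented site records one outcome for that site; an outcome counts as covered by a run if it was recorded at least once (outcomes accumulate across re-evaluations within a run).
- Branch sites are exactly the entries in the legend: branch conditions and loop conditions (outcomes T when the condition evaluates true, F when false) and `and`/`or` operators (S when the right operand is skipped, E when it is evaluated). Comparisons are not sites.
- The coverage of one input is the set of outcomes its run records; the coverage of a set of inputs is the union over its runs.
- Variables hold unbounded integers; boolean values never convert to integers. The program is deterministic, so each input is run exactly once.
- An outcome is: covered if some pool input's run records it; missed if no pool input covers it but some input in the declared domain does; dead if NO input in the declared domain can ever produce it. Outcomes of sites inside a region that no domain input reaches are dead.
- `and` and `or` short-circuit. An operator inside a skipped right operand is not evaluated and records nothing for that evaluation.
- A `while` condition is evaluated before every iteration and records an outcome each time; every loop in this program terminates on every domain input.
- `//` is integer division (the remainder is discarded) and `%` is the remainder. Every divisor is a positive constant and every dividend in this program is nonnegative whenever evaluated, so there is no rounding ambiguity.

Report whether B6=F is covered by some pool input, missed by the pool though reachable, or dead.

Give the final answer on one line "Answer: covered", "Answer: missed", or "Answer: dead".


B6=F is recorded by pool input(s) 1, 2, 3, 4, 5, 6 -> covered
Answer: covered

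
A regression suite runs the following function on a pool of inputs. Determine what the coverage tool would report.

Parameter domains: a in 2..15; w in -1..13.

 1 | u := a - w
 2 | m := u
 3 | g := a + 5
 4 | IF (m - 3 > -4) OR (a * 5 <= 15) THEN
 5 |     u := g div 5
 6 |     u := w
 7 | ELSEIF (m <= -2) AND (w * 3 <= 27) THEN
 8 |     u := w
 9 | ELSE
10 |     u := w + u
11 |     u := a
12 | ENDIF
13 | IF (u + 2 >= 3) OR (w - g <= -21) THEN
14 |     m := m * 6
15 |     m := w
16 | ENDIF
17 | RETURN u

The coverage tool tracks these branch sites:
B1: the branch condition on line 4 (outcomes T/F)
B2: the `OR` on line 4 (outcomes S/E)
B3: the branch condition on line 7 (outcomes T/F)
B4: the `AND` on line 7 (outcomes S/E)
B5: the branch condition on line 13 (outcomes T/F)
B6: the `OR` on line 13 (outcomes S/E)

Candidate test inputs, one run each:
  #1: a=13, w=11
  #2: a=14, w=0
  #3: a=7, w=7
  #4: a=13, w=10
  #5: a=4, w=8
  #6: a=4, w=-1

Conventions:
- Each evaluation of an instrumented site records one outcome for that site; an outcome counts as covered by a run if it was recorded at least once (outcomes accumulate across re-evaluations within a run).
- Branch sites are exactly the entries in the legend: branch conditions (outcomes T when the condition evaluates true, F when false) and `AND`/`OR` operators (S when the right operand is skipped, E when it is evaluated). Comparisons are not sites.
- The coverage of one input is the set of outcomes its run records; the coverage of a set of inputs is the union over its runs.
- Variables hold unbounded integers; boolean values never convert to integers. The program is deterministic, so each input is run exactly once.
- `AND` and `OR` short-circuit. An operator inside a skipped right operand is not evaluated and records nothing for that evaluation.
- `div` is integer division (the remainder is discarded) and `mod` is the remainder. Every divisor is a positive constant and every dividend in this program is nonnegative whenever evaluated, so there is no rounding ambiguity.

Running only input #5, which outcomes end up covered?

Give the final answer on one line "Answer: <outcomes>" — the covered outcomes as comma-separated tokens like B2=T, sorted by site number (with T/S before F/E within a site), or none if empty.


Running input #5 (a=4, w=8), event by event:
  B2->E, B1->F, B4->E, B3->T, B6->S, B5->T
as a set, this run covers: B1=F, B2=E, B3=T, B4=E, B5=T, B6=S
Answer: B1=F, B2=E, B3=T, B4=E, B5=T, B6=S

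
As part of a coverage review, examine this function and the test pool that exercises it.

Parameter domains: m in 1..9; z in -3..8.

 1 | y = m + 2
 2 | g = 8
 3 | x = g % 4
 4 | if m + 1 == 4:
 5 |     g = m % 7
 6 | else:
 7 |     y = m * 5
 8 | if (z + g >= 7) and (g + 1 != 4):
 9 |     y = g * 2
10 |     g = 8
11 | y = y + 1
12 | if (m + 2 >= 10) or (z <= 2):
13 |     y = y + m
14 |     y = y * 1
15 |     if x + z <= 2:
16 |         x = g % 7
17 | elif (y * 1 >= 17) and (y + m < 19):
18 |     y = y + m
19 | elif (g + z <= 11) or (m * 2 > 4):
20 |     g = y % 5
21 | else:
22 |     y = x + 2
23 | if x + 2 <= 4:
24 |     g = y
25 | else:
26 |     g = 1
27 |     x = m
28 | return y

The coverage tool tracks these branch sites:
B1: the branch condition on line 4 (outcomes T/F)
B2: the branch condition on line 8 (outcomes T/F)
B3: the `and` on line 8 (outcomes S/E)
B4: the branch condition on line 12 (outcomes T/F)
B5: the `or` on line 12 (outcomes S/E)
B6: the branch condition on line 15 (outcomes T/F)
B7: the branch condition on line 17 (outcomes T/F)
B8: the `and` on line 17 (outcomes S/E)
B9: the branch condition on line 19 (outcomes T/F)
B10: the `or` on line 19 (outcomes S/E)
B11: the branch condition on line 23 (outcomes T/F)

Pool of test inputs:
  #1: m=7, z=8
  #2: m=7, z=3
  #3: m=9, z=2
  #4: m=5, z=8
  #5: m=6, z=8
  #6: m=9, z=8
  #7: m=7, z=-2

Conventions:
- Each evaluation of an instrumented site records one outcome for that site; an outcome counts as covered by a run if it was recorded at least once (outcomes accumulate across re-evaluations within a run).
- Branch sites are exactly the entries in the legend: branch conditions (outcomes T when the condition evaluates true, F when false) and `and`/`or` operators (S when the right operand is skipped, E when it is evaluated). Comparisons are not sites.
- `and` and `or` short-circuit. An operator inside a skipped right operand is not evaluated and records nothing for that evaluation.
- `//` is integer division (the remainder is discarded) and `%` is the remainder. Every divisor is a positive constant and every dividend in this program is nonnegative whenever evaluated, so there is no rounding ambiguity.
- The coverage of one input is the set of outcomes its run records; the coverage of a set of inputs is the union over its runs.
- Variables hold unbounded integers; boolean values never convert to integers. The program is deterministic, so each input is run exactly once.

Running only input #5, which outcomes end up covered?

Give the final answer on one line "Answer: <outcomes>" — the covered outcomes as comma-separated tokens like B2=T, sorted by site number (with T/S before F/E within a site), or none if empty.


Simulating input #5 (m=6, z=8) step by step:
  B1->F, B3->E, B2->T, B5->E, B4->F, B8->E, B7->F, B10->E, B9->T, B11->T
as a set, this run covers: B1=F, B2=T, B3=E, B4=F, B5=E, B7=F, B8=E, B9=T, B10=E, B11=T
Answer: B1=F, B2=T, B3=E, B4=F, B5=E, B7=F, B8=E, B9=T, B10=E, B11=T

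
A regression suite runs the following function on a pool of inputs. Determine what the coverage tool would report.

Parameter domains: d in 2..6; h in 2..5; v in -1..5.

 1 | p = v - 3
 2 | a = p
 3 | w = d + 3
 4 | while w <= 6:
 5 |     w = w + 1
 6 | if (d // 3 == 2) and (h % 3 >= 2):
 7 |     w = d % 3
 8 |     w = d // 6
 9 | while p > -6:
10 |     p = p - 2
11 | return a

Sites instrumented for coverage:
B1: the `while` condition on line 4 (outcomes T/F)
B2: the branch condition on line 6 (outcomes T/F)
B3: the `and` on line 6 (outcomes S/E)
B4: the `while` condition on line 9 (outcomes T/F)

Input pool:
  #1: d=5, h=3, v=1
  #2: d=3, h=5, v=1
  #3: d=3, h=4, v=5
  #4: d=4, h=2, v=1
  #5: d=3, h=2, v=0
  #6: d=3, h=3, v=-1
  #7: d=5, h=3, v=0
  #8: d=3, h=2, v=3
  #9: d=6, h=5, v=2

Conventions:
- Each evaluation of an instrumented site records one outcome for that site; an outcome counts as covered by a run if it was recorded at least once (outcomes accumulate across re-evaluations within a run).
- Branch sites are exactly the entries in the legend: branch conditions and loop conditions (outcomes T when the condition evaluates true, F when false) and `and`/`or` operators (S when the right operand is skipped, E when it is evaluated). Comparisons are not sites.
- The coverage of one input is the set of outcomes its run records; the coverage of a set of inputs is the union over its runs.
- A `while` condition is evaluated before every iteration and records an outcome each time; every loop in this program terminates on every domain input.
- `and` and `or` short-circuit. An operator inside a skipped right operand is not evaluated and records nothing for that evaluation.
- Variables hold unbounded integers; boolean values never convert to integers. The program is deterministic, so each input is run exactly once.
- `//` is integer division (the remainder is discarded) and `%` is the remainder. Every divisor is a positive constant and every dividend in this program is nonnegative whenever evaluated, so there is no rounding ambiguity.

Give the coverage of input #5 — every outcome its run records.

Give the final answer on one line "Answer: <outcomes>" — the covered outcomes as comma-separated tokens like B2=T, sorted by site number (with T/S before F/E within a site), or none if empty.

Event log for input #5 (d=3, h=2, v=0):
  B1->T, B1->F, B3->S, B2->F, B4->T, B4->T, B4->F
as a set, this run covers: B1=T, B1=F, B2=F, B3=S, B4=T, B4=F

Answer: B1=T, B1=F, B2=F, B3=S, B4=T, B4=F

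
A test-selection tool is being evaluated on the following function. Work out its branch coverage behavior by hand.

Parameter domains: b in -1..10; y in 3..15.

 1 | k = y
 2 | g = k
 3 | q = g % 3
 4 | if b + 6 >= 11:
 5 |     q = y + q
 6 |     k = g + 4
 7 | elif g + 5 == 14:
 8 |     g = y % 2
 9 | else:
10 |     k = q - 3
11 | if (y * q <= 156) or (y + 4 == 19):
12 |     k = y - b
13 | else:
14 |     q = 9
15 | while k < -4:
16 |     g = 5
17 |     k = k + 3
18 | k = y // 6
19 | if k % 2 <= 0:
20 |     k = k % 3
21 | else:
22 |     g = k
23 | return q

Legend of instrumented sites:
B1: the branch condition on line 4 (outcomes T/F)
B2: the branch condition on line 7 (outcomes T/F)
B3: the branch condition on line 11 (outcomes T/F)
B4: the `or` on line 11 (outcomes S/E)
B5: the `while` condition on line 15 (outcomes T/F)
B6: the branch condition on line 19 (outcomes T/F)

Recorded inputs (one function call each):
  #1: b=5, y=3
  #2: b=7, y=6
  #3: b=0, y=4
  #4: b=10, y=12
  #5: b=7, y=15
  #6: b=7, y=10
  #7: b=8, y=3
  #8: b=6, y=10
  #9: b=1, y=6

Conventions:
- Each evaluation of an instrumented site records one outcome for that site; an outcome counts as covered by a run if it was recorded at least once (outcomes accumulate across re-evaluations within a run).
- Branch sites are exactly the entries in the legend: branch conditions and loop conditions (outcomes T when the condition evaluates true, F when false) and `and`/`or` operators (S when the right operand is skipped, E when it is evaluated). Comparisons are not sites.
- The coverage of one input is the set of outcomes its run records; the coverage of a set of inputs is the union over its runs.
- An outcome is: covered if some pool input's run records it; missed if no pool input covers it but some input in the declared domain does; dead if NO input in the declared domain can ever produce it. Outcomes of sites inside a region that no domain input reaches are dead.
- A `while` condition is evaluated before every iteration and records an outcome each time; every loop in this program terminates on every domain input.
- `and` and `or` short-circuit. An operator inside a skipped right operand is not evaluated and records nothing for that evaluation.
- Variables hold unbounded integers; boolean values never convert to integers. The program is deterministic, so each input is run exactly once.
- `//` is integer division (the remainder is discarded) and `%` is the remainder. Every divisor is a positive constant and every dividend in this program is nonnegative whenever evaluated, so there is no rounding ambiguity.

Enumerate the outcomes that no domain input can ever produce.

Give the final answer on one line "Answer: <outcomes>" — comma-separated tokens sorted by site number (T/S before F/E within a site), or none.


running all 156 domain inputs and tallying outcomes:
  reachable outcomes have witnesses, e.g. B1=T (e.g. b=5, y=3), B1=F (e.g. b=-1, y=3), B2=T (e.g. b=-1, y=9), B2=F (e.g. b=-1, y=3)
Answer: none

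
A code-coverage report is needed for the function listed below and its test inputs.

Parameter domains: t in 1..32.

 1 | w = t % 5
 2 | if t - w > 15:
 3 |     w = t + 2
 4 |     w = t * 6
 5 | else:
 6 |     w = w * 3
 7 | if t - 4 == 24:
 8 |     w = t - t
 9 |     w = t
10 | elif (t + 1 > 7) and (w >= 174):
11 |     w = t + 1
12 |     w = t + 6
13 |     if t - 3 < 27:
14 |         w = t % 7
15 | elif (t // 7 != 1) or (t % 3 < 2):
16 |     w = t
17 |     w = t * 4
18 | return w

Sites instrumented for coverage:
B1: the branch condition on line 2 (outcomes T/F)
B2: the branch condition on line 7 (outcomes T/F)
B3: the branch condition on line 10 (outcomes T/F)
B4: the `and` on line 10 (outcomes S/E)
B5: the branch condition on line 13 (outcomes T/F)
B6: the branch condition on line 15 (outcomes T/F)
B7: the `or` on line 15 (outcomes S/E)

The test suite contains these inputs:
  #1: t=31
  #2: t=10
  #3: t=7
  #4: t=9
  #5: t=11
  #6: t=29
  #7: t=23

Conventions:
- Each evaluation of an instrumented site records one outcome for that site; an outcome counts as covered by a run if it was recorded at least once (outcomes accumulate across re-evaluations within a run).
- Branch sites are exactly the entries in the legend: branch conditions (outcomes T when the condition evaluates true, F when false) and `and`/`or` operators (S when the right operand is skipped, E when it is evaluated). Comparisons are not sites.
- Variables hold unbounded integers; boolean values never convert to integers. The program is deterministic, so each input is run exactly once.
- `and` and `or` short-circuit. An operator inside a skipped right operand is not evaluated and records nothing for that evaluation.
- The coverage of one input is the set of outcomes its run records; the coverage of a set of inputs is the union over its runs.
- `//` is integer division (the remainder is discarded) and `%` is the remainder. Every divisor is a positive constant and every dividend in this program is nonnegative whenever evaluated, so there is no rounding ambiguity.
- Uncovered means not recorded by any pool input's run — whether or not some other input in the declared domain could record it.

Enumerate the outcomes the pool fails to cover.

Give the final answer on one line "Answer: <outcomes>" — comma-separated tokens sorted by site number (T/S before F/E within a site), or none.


input #1, t=31: events B1->T, B2->F, B4->E, B3->T, B5->F; outcomes B1=T, B2=F, B3=T, B4=E, B5=F
input #2, t=10: events B1->F, B2->F, B4->E, B3->F, B7->E, B6->T; outcomes B1=F, B2=F, B3=F, B4=E, B6=T, B7=E
input #3, t=7: events B1->F, B2->F, B4->E, B3->F, B7->E, B6->T; outcomes B1=F, B2=F, B3=F, B4=E, B6=T, B7=E
input #4, t=9: events B1->F, B2->F, B4->E, B3->F, B7->E, B6->T; outcomes B1=F, B2=F, B3=F, B4=E, B6=T, B7=E
input #5, t=11: events B1->F, B2->F, B4->E, B3->F, B7->E, B6->F; outcomes B1=F, B2=F, B3=F, B4=E, B6=F, B7=E
input #6, t=29: events B1->T, B2->F, B4->E, B3->T, B5->T; outcomes B1=T, B2=F, B3=T, B4=E, B5=T
input #7, t=23: events B1->T, B2->F, B4->E, B3->F, B7->S, B6->T; outcomes B1=T, B2=F, B3=F, B4=E, B6=T, B7=S
union over the pool: B1=T, B1=F, B2=F, B3=T, B3=F, B4=E, B5=T, B5=F, B6=T, B6=F, B7=S, B7=E
uncovered (2 of 14): B2=T, B4=S
Answer: B2=T, B4=S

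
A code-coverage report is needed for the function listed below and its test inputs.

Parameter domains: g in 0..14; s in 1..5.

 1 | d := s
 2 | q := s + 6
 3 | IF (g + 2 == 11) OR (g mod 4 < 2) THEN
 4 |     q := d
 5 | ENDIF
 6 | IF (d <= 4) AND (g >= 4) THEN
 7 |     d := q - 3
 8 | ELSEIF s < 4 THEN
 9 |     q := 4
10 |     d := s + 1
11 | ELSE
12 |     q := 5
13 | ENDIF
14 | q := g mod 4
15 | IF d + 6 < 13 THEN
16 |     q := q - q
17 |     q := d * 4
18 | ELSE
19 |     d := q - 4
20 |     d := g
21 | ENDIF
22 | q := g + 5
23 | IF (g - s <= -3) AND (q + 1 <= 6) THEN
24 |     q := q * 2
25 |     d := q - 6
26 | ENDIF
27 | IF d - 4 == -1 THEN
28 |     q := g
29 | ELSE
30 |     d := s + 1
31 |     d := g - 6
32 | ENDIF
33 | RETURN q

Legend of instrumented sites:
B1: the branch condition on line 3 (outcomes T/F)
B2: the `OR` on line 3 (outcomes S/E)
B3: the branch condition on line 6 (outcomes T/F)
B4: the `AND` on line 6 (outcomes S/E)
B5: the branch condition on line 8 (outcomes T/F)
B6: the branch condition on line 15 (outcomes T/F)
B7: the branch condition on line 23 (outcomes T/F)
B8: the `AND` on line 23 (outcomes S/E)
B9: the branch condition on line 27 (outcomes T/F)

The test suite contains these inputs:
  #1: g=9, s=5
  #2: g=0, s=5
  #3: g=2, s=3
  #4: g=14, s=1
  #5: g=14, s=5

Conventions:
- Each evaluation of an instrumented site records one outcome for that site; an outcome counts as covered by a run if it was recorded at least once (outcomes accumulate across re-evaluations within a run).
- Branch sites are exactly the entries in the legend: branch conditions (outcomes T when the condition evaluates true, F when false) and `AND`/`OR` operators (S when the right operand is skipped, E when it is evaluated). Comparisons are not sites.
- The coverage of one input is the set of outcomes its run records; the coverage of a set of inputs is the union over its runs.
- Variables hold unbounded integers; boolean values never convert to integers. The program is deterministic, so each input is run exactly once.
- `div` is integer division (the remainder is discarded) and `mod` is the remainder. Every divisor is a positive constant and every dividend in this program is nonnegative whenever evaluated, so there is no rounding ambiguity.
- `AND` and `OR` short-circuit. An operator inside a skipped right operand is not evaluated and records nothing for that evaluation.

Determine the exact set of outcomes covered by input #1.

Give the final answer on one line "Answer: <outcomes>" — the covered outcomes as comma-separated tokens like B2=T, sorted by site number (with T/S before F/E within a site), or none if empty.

Event log for input #1 (g=9, s=5):
  B2->S, B1->T, B4->S, B3->F, B5->F, B6->T, B8->S, B7->F, B9->F
collecting distinct outcomes: B1=T, B2=S, B3=F, B4=S, B5=F, B6=T, B7=F, B8=S, B9=F

Answer: B1=T, B2=S, B3=F, B4=S, B5=F, B6=T, B7=F, B8=S, B9=F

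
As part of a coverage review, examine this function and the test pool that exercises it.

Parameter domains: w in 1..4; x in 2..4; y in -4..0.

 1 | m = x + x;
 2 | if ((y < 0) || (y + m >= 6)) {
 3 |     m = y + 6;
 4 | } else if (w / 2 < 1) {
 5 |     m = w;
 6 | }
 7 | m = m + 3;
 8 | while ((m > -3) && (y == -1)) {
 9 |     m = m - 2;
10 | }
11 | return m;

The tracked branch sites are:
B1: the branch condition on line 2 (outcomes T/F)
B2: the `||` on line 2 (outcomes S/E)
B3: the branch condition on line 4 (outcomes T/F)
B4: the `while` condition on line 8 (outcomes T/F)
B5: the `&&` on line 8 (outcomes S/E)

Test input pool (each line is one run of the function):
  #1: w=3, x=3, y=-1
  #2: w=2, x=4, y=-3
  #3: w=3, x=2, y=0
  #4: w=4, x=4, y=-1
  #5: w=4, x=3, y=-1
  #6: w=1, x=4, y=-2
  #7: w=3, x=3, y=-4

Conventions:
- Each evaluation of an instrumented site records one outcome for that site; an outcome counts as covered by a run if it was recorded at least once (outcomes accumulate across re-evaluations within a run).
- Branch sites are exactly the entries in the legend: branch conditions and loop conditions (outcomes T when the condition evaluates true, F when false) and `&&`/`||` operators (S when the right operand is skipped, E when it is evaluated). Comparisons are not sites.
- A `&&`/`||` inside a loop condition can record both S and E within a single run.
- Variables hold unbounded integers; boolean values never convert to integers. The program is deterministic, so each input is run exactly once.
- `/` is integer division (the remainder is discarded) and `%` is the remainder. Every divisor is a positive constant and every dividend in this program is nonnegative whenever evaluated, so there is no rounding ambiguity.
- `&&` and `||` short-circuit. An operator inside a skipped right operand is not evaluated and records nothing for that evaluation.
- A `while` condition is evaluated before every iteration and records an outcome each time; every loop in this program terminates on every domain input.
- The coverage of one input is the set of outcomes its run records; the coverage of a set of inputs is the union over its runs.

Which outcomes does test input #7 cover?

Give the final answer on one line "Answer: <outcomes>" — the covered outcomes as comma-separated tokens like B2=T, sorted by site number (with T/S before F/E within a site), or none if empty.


Running input #7 (w=3, x=3, y=-4), event by event:
  B2->S, B1->T, B5->E, B4->F
distinct outcomes covered: B1=T, B2=S, B4=F, B5=E
Answer: B1=T, B2=S, B4=F, B5=E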